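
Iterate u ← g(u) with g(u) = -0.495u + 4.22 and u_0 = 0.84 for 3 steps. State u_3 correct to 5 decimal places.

3.06322

u_1 = g(0.840000) = 3.804200
u_2 = g(3.804200) = 2.336921
u_3 = g(2.336921) = 3.063224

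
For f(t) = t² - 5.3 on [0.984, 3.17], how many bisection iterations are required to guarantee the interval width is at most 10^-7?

25

Initial width b − a = 3.17 − 0.984 = 2.186000.
After n steps the width is (b−a)/2^n; need (b−a)/2^n ≤ 10^-7.
So n ≥ log₂(2.186000/10^-7) = log₂(21860000.0000) ≈ 24.3818.
Hence n = 25.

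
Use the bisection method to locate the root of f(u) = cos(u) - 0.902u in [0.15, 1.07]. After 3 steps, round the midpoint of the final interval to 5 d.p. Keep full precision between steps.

0.78250

f(0.150000) = 0.853471, f(1.070000) = -0.485016 (opposite signs)
step 1: m = 0.610000, f(m) = 0.269428 > 0 → root in [0.610000, 1.070000]
step 2: m = 0.840000, f(m) = -0.090217 < 0 → root in [0.610000, 0.840000]
step 3: m = 0.725000, f(m) = 0.094549 > 0 → root in [0.725000, 0.840000]
Midpoint of [0.725000, 0.840000] = 0.782500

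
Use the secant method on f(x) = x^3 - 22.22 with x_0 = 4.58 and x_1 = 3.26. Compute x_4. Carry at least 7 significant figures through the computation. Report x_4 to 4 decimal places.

f(x_0) = 73.851912, f(x_1) = 12.425976
x_2 = 3.260000 - (12.425976)·(3.260000 - 4.580000)/(12.425976 - (73.851912)) = 2.992975; f(x_2) = 4.590757
x_3 = 2.992975 - (4.590757)·(2.992975 - 3.260000)/(4.590757 - (12.425976)) = 2.836521; f(x_3) = 0.602223
x_4 = 2.836521 - (0.602223)·(2.836521 - 2.992975)/(0.602223 - (4.590757)) = 2.812898; f(x_4) = 0.036764

2.8129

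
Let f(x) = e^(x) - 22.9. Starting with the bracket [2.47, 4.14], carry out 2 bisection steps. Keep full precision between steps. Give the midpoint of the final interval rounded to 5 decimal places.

3.09625

f(2.470000) = -11.077553, f(4.140000) = 39.902821 (opposite signs)
step 1: m = 3.305000, f(m) = 4.348542 > 0 → root in [2.470000, 3.305000]
step 2: m = 2.887500, f(m) = -4.951617 < 0 → root in [2.887500, 3.305000]
Midpoint of [2.887500, 3.305000] = 3.096250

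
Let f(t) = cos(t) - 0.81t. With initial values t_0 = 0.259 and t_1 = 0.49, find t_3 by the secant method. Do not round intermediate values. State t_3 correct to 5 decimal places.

Secant update: t_(k+1) = t_k − f(t_k)·(t_k − t_(k-1))/(f(t_k) − f(t_(k-1))).
f(t_0) = 0.756857, f(t_1) = 0.485433
t_2 = 0.490000 - (0.485433)·(0.490000 - 0.259000)/(0.485433 - (0.756857)) = 0.903136; f(t_2) = -0.112390
t_3 = 0.903136 - (-0.112390)·(0.903136 - 0.490000)/(-0.112390 - (0.485433)) = 0.825467; f(t_3) = 0.009586

0.82547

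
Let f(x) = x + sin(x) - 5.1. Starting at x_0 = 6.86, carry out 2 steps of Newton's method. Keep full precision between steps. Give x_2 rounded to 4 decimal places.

f'(x) = 1 + cos(x)
x_0 = 6.860000: f = 2.305357, f' = 1.838204 → x_1 = 6.860000 - (2.305357)/(1.838204) = 5.605865
x_1 = 5.605865: f = -0.120843, f' = 1.779255 → x_2 = 5.605865 - (-0.120843)/(1.779255) = 5.673782

5.6738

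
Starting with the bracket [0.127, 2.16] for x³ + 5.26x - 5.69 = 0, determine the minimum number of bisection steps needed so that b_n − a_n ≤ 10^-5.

Initial width b − a = 2.16 − 0.127 = 2.033000.
After n steps the width is (b−a)/2^n; need (b−a)/2^n ≤ 10^-5.
So n ≥ log₂(2.033000/10^-5) = log₂(203300.0000) ≈ 17.6333.
Hence n = 18.

18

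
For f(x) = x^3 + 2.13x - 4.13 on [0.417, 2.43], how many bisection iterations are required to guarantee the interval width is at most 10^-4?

15

Initial width b − a = 2.43 − 0.417 = 2.013000.
After n steps the width is (b−a)/2^n; need (b−a)/2^n ≤ 10^-4.
So n ≥ log₂(2.013000/10^-4) = log₂(20130.0000) ≈ 14.2971.
Hence n = 15.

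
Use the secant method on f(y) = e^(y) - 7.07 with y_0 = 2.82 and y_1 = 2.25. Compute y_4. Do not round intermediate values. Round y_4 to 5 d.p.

Secant update: y_(k+1) = y_k − f(y_k)·(y_k − y_(k-1))/(f(y_k) − f(y_(k-1))).
f(y_0) = 9.706851, f(y_1) = 2.417736
y_2 = 2.250000 - (2.417736)·(2.250000 - 2.820000)/(2.417736 - (9.706851)) = 2.060936; f(y_2) = 0.783317
y_3 = 2.060936 - (0.783317)·(2.060936 - 2.250000)/(0.783317 - (2.417736)) = 1.970325; f(y_3) = 0.103004
y_4 = 1.970325 - (0.103004)·(1.970325 - 2.060936)/(0.103004 - (0.783317)) = 1.956605; f(y_4) = 0.005268

1.95661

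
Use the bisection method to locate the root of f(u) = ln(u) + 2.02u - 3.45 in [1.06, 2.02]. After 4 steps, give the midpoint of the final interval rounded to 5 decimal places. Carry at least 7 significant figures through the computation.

f(1.060000) = -1.250531, f(2.020000) = 1.333498 (opposite signs)
step 1: m = 1.540000, f(m) = 0.092582 > 0 → root in [1.060000, 1.540000]
step 2: m = 1.300000, f(m) = -0.561636 < 0 → root in [1.300000, 1.540000]
step 3: m = 1.420000, f(m) = -0.230943 < 0 → root in [1.420000, 1.540000]
step 4: m = 1.480000, f(m) = -0.068358 < 0 → root in [1.480000, 1.540000]
Midpoint of [1.480000, 1.540000] = 1.510000

1.51000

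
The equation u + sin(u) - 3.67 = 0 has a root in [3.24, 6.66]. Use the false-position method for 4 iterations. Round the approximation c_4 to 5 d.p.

f(3.240000) = -0.528249, f(6.660000) = 3.357961
step 1: c = 3.704877, f(c) = -0.499089 < 0 → new bracket [3.704877, 6.660000]
step 2: c = 4.087260, f(c) = -0.393628 < 0 → new bracket [4.087260, 6.660000]
step 3: c = 4.357199, f(c) = -0.250381 < 0 → new bracket [4.357199, 6.660000]
step 4: c = 4.516990, f(c) = -0.133981 < 0 → new bracket [4.516990, 6.660000]

4.51699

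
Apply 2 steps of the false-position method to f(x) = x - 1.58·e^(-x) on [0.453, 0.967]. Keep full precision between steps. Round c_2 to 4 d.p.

0.7488

False-position update: c = (a·f(b) − b·f(a))/(f(b) − f(a)); replace the endpoint whose sign matches f(c).
f(0.453000) = -0.551435, f(0.967000) = 0.366249
step 1: c = 0.761862, f(c) = 0.024323 > 0 → new bracket [0.453000, 0.761862]
step 2: c = 0.748814, f(c) = 0.001589 > 0 → new bracket [0.453000, 0.748814]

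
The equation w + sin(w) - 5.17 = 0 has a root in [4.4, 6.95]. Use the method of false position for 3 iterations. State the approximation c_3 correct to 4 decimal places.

5.7103

False-position update: c = (a·f(b) − b·f(a))/(f(b) − f(a)); replace the endpoint whose sign matches f(c).
f(4.400000) = -1.721602, f(6.950000) = 2.398486
step 1: c = 5.465532, f(c) = -0.434011 < 0 → new bracket [5.465532, 6.950000]
step 2: c = 5.692990, f(c) = -0.033533 < 0 → new bracket [5.692990, 6.950000]
step 3: c = 5.710322, f(c) = -0.001718 < 0 → new bracket [5.710322, 6.950000]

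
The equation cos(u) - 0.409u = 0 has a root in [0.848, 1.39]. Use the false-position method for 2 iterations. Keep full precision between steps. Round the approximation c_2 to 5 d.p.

1.10236

f(0.848000) = 0.314652, f(1.390000) = -0.388697
step 1: c = 1.090471, f(c) = 0.016066 > 0 → new bracket [1.090471, 1.390000]
step 2: c = 1.102359, f(c) = 0.000627 > 0 → new bracket [1.102359, 1.390000]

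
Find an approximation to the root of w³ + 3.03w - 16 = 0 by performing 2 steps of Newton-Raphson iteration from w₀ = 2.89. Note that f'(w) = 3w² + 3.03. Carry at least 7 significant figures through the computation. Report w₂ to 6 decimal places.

2.132720

w_0 = 2.890000: f = 16.894269, f' = 28.086300 → w_1 = 2.890000 - (16.894269)/(28.086300) = 2.288487
w_1 = 2.288487: f = 2.919321, f' = 18.741521 → w_2 = 2.288487 - (2.919321)/(18.741521) = 2.132720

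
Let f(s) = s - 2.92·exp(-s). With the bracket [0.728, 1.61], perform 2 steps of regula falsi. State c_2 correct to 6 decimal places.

1.039626

f(0.728000) = -0.681991, f(1.610000) = 1.026328
step 1: c = 1.080110, f(c) = 0.088600 > 0 → new bracket [0.728000, 1.080110]
step 2: c = 1.039626, f(c) = 0.007151 > 0 → new bracket [0.728000, 1.039626]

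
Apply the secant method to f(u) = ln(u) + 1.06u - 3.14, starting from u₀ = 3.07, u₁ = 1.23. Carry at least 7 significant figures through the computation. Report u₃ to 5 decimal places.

2.21840

f(u_0) = 1.235878, f(u_1) = -1.629186
u_2 = 1.230000 - (-1.629186)·(1.230000 - 3.070000)/(-1.629186 - (1.235878)) = 2.276295; f(u_2) = 0.095422
u_3 = 2.276295 - (0.095422)·(2.276295 - 1.230000)/(0.095422 - (-1.629186)) = 2.218404; f(u_3) = 0.008296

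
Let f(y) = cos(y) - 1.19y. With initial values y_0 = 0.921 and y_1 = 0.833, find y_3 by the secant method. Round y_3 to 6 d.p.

0.662811

f(y_0) = -0.490966, f(y_1) = -0.318611
y_2 = 0.833000 - (-0.318611)·(0.833000 - 0.921000)/(-0.318611 - (-0.490966)) = 0.670325; f(y_2) = -0.014067
y_3 = 0.670325 - (-0.014067)·(0.670325 - 0.833000)/(-0.014067 - (-0.318611)) = 0.662811; f(y_3) = -0.000479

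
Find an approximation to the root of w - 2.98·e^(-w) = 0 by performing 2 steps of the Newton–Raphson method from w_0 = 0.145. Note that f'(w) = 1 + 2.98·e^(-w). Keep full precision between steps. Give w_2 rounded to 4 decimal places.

1.0336

Newton update: w ← w − f(w)/f'(w).
w_0 = 0.145000: f = -2.432766, f' = 3.577766 → w_1 = 0.145000 - (-2.432766)/(3.577766) = 0.824968
w_1 = 0.824968: f = -0.481014, f' = 2.305982 → w_2 = 0.824968 - (-0.481014)/(2.305982) = 1.033562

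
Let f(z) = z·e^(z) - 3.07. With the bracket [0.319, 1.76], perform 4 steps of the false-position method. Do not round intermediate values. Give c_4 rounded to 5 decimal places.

1.03258

f(0.319000) = -2.631135, f(1.760000) = 7.159890
step 1: c = 0.706239, f(c) = -1.638909 < 0 → new bracket [0.706239, 1.760000]
step 2: c = 0.902518, f(c) = -0.844568 < 0 → new bracket [0.902518, 1.760000]
step 3: c = 0.992993, f(c) = -0.389614 < 0 → new bracket [0.992993, 1.760000]
step 4: c = 1.032576, f(c) = -0.170225 < 0 → new bracket [1.032576, 1.760000]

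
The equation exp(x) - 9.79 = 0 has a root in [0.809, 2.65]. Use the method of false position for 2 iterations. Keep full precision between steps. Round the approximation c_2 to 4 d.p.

2.2261

False-position update: c = (a·f(b) − b·f(a))/(f(b) − f(a)); replace the endpoint whose sign matches f(c).
f(0.809000) = -7.544339, f(2.650000) = 4.364039
step 1: c = 1.975333, f(c) = -2.580984 < 0 → new bracket [1.975333, 2.650000]
step 2: c = 2.226060, f(c) = -0.526706 < 0 → new bracket [2.226060, 2.650000]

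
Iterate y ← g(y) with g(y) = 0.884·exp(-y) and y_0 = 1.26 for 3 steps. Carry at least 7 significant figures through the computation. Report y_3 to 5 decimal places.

y_1 = g(1.260000) = 0.250750
y_2 = g(0.250750) = 0.687944
y_3 = g(0.687944) = 0.444306

0.44431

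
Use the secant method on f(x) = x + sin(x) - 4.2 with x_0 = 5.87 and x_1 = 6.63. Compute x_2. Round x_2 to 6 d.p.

f(x_0) = 1.268471, f(x_1) = 2.769904
x_2 = 6.630000 - (2.769904)·(6.630000 - 5.870000)/(2.769904 - (1.268471)) = 5.227921; f(x_2) = 0.157890

5.227921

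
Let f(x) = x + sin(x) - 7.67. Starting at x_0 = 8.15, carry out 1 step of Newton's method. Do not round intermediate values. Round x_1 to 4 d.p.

6.1219

Newton update: x ← x − f(x)/f'(x).
f'(x) = 1 + cos(x)
x_0 = 8.150000: f = 1.436506, f' = 0.708286 → x_1 = 8.150000 - (1.436506)/(0.708286) = 6.121856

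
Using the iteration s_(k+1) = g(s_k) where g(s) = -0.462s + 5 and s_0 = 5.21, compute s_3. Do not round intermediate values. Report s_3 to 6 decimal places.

s_1 = g(5.210000) = 2.592980
s_2 = g(2.592980) = 3.802043
s_3 = g(3.802043) = 3.243456

3.243456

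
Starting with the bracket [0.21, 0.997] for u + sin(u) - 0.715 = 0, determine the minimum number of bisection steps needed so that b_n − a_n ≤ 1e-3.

10

Initial width b − a = 0.997 − 0.21 = 0.787000.
After n steps the width is (b−a)/2^n; need (b−a)/2^n ≤ 1e-3.
So n ≥ log₂(0.787000/1e-3) = log₂(787.0000) ≈ 9.6202.
Hence n = 10.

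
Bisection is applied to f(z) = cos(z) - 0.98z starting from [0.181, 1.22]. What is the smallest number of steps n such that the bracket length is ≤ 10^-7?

Initial width b − a = 1.22 − 0.181 = 1.039000.
After n steps the width is (b−a)/2^n; need (b−a)/2^n ≤ 10^-7.
So n ≥ log₂(1.039000/10^-7) = log₂(10390000.0000) ≈ 23.3087.
Hence n = 24.

24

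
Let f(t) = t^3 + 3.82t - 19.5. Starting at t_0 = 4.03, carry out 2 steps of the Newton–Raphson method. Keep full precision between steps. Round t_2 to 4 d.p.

2.3382

f'(t) = 3t^2 + 3.82
t_0 = 4.030000: f = 61.345427, f' = 52.542700 → t_1 = 4.030000 - (61.345427)/(52.542700) = 2.862465
t_1 = 2.862465: f = 14.888820, f' = 28.401122 → t_2 = 2.862465 - (14.888820)/(28.401122) = 2.338232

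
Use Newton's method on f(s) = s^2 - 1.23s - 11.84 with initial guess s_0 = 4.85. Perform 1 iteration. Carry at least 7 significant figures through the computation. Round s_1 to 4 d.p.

f'(s) = 2s - 1.23
s_0 = 4.850000: f = 5.717000, f' = 8.470000 → s_1 = 4.850000 - (5.717000)/(8.470000) = 4.175030

4.1750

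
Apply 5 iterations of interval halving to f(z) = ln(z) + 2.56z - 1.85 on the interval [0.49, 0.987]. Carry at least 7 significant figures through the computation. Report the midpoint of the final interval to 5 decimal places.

0.80839

f(0.490000) = -1.308950, f(0.987000) = 0.663635 (opposite signs)
step 1: m = 0.738500, f(m) = -0.262574 < 0 → root in [0.738500, 0.987000]
step 2: m = 0.862750, f(m) = 0.211010 > 0 → root in [0.738500, 0.862750]
step 3: m = 0.800625, f(m) = -0.022763 < 0 → root in [0.800625, 0.862750]
step 4: m = 0.831687, f(m) = 0.094821 > 0 → root in [0.800625, 0.831687]
step 5: m = 0.816156, f(m) = 0.036211 > 0 → root in [0.800625, 0.816156]
Midpoint of [0.800625, 0.816156] = 0.808391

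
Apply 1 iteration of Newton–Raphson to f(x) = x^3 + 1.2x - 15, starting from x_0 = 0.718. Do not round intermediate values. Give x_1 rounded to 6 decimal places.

f'(x) = 3x^2 + 1.2
x_0 = 0.718000: f = -13.768254, f' = 2.746572 → x_1 = 0.718000 - (-13.768254)/(2.746572) = 5.730887

5.730887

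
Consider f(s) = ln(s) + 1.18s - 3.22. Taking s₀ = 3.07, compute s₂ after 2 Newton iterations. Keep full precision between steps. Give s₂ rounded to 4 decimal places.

f'(s) = 1/s + 1.18
s_0 = 3.070000: f = 1.524278, f' = 1.505733 → s_1 = 3.070000 - (1.524278)/(1.505733) = 2.057684
s_1 = 2.057684: f = -0.070352, f' = 1.665983 → s_2 = 2.057684 - (-0.070352)/(1.665983) = 2.099912

2.0999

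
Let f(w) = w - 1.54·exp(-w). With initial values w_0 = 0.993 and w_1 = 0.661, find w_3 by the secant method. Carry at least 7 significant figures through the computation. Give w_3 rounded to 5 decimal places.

0.73704

Secant update: w_(k+1) = w_k − f(w_k)·(w_k − w_(k-1))/(f(w_k) − f(w_(k-1))).
f(w_0) = 0.422486, f(w_1) = -0.134156
w_2 = 0.661000 - (-0.134156)·(0.661000 - 0.993000)/(-0.134156 - (0.422486)) = 0.741015; f(w_2) = 0.007005
w_3 = 0.741015 - (0.007005)·(0.741015 - 0.661000)/(0.007005 - (-0.134156)) = 0.737044; f(w_3) = 0.000114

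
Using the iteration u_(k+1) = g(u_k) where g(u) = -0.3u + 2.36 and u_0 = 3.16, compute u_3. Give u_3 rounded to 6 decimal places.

1.779080

u_1 = g(3.160000) = 1.412000
u_2 = g(1.412000) = 1.936400
u_3 = g(1.936400) = 1.779080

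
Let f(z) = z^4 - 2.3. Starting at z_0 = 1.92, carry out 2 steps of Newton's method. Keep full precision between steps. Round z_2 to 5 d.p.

Newton update: z ← z − f(z)/f'(z).
f'(z) = 4z^3
z_0 = 1.920000: f = 11.289545, f' = 28.311552 → z_1 = 1.920000 - (11.289545)/(28.311552) = 1.521239
z_1 = 1.521239: f = 3.055373, f' = 14.081609 → z_2 = 1.521239 - (3.055373)/(14.081609) = 1.304263

1.30426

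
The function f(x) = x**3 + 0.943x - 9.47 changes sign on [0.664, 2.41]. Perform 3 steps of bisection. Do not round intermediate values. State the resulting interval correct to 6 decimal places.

f(0.664000) = -8.551093, f(2.410000) = 6.800151 (opposite signs)
step 1: m = 1.537000, f(m) = -4.389648 < 0 → root in [1.537000, 2.410000]
step 2: m = 1.973500, f(m) = 0.077205 > 0 → root in [1.537000, 1.973500]
step 3: m = 1.755250, f(m) = -2.407045 < 0 → root in [1.755250, 1.973500]

[1.755250, 1.973500]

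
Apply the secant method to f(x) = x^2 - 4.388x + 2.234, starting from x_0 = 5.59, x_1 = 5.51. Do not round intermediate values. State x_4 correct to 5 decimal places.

3.81746

Secant update: x_(k+1) = x_k − f(x_k)·(x_k − x_(k-1))/(f(x_k) − f(x_(k-1))).
f(x_0) = 8.953180, f(x_1) = 8.416220
x_2 = 5.510000 - (8.416220)·(5.510000 - 5.590000)/(8.416220 - (8.953180)) = 4.256094; f(x_2) = 1.672594
x_3 = 4.256094 - (1.672594)·(4.256094 - 5.510000)/(1.672594 - (8.416220)) = 3.945092; f(x_3) = 0.486688
x_4 = 3.945092 - (0.486688)·(3.945092 - 4.256094)/(0.486688 - (1.672594)) = 3.817459; f(x_4) = 0.055984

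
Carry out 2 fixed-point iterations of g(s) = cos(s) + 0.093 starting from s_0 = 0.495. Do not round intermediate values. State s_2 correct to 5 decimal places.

0.65585

s_1 = g(0.495000) = 0.972969
s_2 = g(0.972969) = 0.655848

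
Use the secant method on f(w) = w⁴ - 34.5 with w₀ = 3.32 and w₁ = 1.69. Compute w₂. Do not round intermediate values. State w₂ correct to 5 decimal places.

f(w_0) = 86.993302, f(w_1) = -26.342693
w_2 = 1.690000 - (-26.342693)·(1.690000 - 3.320000)/(-26.342693 - (86.993302)) = 2.068861; f(w_2) = -16.180009

2.06886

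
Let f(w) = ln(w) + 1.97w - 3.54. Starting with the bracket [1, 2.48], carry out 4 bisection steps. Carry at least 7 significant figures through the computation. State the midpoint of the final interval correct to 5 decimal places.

f(1.000000) = -1.570000, f(2.480000) = 2.253859 (opposite signs)
step 1: m = 1.740000, f(m) = 0.441685 > 0 → root in [1.000000, 1.740000]
step 2: m = 1.370000, f(m) = -0.526289 < 0 → root in [1.370000, 1.740000]
step 3: m = 1.555000, f(m) = -0.035174 < 0 → root in [1.555000, 1.740000]
step 4: m = 1.647500, f(m) = 0.204834 > 0 → root in [1.555000, 1.647500]
Midpoint of [1.555000, 1.647500] = 1.601250

1.60125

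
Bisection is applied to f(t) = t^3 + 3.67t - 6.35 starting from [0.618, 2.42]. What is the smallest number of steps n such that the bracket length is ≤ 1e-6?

Initial width b − a = 2.42 − 0.618 = 1.802000.
After n steps the width is (b−a)/2^n; need (b−a)/2^n ≤ 1e-6.
So n ≥ log₂(1.802000/1e-6) = log₂(1802000.0000) ≈ 20.7812.
Hence n = 21.

21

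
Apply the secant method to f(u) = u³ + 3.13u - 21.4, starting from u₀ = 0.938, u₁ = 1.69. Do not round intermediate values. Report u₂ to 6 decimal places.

f(u_0) = -17.638766, f(u_1) = -11.283491
u_2 = 1.690000 - (-11.283491)·(1.690000 - 0.938000)/(-11.283491 - (-17.638766)) = 3.025140; f(u_2) = 15.753186

3.025140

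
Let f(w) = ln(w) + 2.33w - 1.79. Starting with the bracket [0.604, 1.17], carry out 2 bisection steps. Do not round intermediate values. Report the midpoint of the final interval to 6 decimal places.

f(0.604000) = -0.886861, f(1.170000) = 1.093104 (opposite signs)
step 1: m = 0.887000, f(m) = 0.156800 > 0 → root in [0.604000, 0.887000]
step 2: m = 0.745500, f(m) = -0.346685 < 0 → root in [0.745500, 0.887000]
Midpoint of [0.745500, 0.887000] = 0.816250

0.816250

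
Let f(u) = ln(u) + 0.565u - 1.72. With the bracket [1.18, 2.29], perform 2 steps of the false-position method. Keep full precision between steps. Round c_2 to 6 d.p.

1.908599

f(1.180000) = -0.887786, f(2.290000) = 0.402402
step 1: c = 1.943798, f(c) = 0.042889 > 0 → new bracket [1.180000, 1.943798]
step 2: c = 1.908599, f(c) = 0.004728 > 0 → new bracket [1.180000, 1.908599]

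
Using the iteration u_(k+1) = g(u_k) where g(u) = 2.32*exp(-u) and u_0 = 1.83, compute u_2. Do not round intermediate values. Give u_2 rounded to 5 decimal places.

u_1 = g(1.830000) = 0.372159
u_2 = g(0.372159) = 1.599047

1.59905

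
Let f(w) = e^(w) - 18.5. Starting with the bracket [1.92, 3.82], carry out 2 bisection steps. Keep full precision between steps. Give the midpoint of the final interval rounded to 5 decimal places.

f(1.920000) = -11.679042, f(3.820000) = 27.104208 (opposite signs)
step 1: m = 2.870000, f(m) = -0.862982 < 0 → root in [2.870000, 3.820000]
step 2: m = 3.345000, f(m) = 9.860576 > 0 → root in [2.870000, 3.345000]
Midpoint of [2.870000, 3.345000] = 3.107500

3.10750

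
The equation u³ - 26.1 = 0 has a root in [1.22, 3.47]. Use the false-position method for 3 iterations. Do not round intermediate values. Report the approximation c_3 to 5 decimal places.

2.95671

False-position update: c = (a·f(b) − b·f(a))/(f(b) − f(a)); replace the endpoint whose sign matches f(c).
f(1.220000) = -24.284152, f(3.470000) = 15.681923
step 1: c = 2.587143, f(c) = -8.783452 < 0 → new bracket [2.587143, 3.470000]
step 2: c = 2.904102, f(c) = -1.607348 < 0 → new bracket [2.904102, 3.470000]
step 3: c = 2.956713, f(c) = -0.251971 < 0 → new bracket [2.956713, 3.470000]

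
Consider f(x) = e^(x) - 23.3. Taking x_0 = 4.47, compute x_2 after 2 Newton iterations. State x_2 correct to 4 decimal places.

3.2920

f'(x) = e^(x)
x_0 = 4.470000: f = 64.056723, f' = 87.356723 → x_1 = 4.470000 - (64.056723)/(87.356723) = 3.736722
x_1 = 3.736722: f = 18.660238, f' = 41.960238 → x_2 = 3.736722 - (18.660238)/(41.960238) = 3.292010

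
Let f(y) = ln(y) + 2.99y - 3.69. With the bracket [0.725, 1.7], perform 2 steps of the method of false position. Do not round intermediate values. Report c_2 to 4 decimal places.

1.1803

f(0.725000) = -1.843834, f(1.700000) = 1.923628
step 1: c = 1.202175, f(c) = 0.088635 > 0 → new bracket [0.725000, 1.202175]
step 2: c = 1.180289, f(c) = 0.004822 > 0 → new bracket [0.725000, 1.180289]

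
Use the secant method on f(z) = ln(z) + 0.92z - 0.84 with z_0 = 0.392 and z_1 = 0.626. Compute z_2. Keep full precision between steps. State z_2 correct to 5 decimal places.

f(z_0) = -1.415853, f(z_1) = -0.732485
z_2 = 0.626000 - (-0.732485)·(0.626000 - 0.392000)/(-0.732485 - (-1.415853)) = 0.876818; f(z_2) = -0.164782

0.87682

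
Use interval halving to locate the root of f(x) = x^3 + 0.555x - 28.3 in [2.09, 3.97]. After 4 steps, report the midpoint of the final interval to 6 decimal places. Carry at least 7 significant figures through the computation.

f(2.090000) = -18.010721, f(3.970000) = 36.474123 (opposite signs)
step 1: m = 3.030000, f(m) = 1.199777 > 0 → root in [2.090000, 3.030000]
step 2: m = 2.560000, f(m) = -10.101984 < 0 → root in [2.560000, 3.030000]
step 3: m = 2.795000, f(m) = -4.914165 < 0 → root in [2.795000, 3.030000]
step 4: m = 2.912500, f(m) = -1.977826 < 0 → root in [2.912500, 3.030000]
Midpoint of [2.912500, 3.030000] = 2.971250

2.971250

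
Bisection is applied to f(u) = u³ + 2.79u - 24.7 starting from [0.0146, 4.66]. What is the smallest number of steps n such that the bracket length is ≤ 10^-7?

Initial width b − a = 4.66 − 0.0146 = 4.645400.
After n steps the width is (b−a)/2^n; need (b−a)/2^n ≤ 10^-7.
So n ≥ log₂(4.645400/10^-7) = log₂(46454000.0000) ≈ 25.4693.
Hence n = 26.

26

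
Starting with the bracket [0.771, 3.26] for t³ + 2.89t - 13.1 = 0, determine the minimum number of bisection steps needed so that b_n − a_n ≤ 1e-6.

Initial width b − a = 3.26 − 0.771 = 2.489000.
After n steps the width is (b−a)/2^n; need (b−a)/2^n ≤ 1e-6.
So n ≥ log₂(2.489000/1e-6) = log₂(2489000.0000) ≈ 21.2471.
Hence n = 22.

22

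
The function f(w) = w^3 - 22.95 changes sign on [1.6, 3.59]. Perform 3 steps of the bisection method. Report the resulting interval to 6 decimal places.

[2.595000, 2.843750]

f(1.600000) = -18.854000, f(3.590000) = 23.318279 (opposite signs)
step 1: m = 2.595000, f(m) = -5.475205 < 0 → root in [2.595000, 3.590000]
step 2: m = 3.092500, f(m) = 6.625298 > 0 → root in [2.595000, 3.092500]
step 3: m = 2.843750, f(m) = 0.047162 > 0 → root in [2.595000, 2.843750]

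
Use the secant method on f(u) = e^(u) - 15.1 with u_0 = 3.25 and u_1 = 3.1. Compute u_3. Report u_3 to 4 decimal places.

f(u_0) = 10.690340, f(u_1) = 7.097951
u_2 = 3.100000 - (7.097951)·(3.100000 - 3.250000)/(7.097951 - (10.690340)) = 2.803625; f(u_2) = 1.404374
u_3 = 2.803625 - (1.404374)·(2.803625 - 3.100000)/(1.404374 - (7.097951)) = 2.730522; f(u_3) = 0.240891

2.7305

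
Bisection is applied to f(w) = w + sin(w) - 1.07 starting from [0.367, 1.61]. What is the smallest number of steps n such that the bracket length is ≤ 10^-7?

24

Initial width b − a = 1.61 − 0.367 = 1.243000.
After n steps the width is (b−a)/2^n; need (b−a)/2^n ≤ 10^-7.
So n ≥ log₂(1.243000/10^-7) = log₂(12430000.0000) ≈ 23.5673.
Hence n = 24.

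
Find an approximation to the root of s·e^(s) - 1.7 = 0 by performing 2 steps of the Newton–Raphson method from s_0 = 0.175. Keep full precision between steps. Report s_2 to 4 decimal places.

f'(s) = (s + 1)·e^(s)
s_0 = 0.175000: f = -1.491532, f' = 1.399714 → s_1 = 0.175000 - (-1.491532)/(1.399714) = 1.240597
s_1 = 1.240597: f = 2.589587, f' = 7.747265 → s_2 = 1.240597 - (2.589587)/(7.747265) = 0.906339

0.9063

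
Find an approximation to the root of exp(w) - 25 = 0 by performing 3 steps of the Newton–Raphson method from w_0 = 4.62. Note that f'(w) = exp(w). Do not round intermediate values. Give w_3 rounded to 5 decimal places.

w_0 = 4.620000: f = 76.494032, f' = 101.494032 → w_1 = 4.620000 - (76.494032)/(101.494032) = 3.866320
w_1 = 3.866320: f = 22.766278, f' = 47.766278 → w_2 = 3.866320 - (22.766278)/(47.766278) = 3.389702
w_2 = 3.389702: f = 4.657104, f' = 29.657104 → w_3 = 3.389702 - (4.657104)/(29.657104) = 3.232670

3.23267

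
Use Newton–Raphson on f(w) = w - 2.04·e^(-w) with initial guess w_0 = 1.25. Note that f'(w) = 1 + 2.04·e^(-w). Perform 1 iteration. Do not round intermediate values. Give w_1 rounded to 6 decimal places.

Newton update: w ← w − f(w)/f'(w).
w_0 = 1.250000: f = 0.665530, f' = 1.584470 → w_1 = 1.250000 - (0.665530)/(1.584470) = 0.829967

0.829967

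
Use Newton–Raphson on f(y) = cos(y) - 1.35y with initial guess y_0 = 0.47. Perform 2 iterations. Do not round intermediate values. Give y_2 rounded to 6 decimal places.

0.608000

f'(y) = -sin(y) - 1.35
y_0 = 0.470000: f = 0.257068, f' = -1.802886 → y_1 = 0.470000 - (0.257068)/(-1.802886) = 0.612587
y_1 = 0.612587: f = -0.008829, f' = -1.924986 → y_2 = 0.612587 - (-0.008829)/(-1.924986) = 0.608000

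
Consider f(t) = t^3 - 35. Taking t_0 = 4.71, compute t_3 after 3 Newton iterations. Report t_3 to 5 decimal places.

3.27157

f'(t) = 3t^2
t_0 = 4.710000: f = 69.487111, f' = 66.552300 → t_1 = 4.710000 - (69.487111)/(66.552300) = 3.665902
t_1 = 3.665902: f = 14.265469, f' = 40.316516 → t_2 = 3.665902 - (14.265469)/(40.316516) = 3.312065
t_2 = 3.312065: f = 1.332618, f' = 32.909331 → t_3 = 3.312065 - (1.332618)/(32.909331) = 3.271572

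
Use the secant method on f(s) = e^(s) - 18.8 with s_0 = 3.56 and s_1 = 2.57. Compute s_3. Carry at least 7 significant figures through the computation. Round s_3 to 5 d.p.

f(s_0) = 16.363197, f(s_1) = -5.734176
s_2 = 2.570000 - (-5.734176)·(2.570000 - 3.560000)/(-5.734176 - (16.363197)) = 2.826901; f(s_2) = -1.906974
s_3 = 2.826901 - (-1.906974)·(2.826901 - 2.570000)/(-1.906974 - (-5.734176)) = 2.954906; f(s_3) = 0.399927

2.95491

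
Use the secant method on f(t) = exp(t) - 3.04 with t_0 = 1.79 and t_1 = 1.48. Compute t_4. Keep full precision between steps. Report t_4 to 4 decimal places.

f(t_0) = 2.949452, f(t_1) = 1.352946
t_2 = 1.480000 - (1.352946)·(1.480000 - 1.790000)/(1.352946 - (2.949452)) = 1.217293; f(t_2) = 0.338032
t_3 = 1.217293 - (0.338032)·(1.217293 - 1.480000)/(0.338032 - (1.352946)) = 1.129795; f(t_3) = 0.055022
t_4 = 1.129795 - (0.055022)·(1.129795 - 1.217293)/(0.055022 - (0.338032)) = 1.112784; f(t_4) = 0.002817

1.1128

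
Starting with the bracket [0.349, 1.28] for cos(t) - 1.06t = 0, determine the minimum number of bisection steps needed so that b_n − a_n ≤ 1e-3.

10

Initial width b − a = 1.28 − 0.349 = 0.931000.
After n steps the width is (b−a)/2^n; need (b−a)/2^n ≤ 1e-3.
So n ≥ log₂(0.931000/1e-3) = log₂(931.0000) ≈ 9.8626.
Hence n = 10.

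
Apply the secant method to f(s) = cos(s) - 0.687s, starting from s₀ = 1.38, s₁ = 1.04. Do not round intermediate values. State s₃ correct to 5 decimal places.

0.90249

f(s_0) = -0.758419, f(s_1) = -0.208260
s_2 = 1.040000 - (-0.208260)·(1.040000 - 1.380000)/(-0.208260 - (-0.758419)) = 0.911295; f(s_2) = -0.013337
s_3 = 0.911295 - (-0.013337)·(0.911295 - 1.040000)/(-0.013337 - (-0.208260)) = 0.902489; f(s_3) = -0.000351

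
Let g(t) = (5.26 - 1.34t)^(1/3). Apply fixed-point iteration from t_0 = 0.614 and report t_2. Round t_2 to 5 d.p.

t_1 = g(0.614000) = 1.643253
t_2 = g(1.643253) = 1.451491

1.45149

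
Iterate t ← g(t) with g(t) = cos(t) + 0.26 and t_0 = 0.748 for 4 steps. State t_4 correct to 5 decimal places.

0.83982

t_1 = g(0.748000) = 0.993051
t_2 = g(0.993051) = 0.806137
t_3 = g(0.806137) = 0.952291
t_4 = g(0.952291) = 0.839818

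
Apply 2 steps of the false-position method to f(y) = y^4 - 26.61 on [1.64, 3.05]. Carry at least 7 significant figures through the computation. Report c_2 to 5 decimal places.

False-position update: c = (a·f(b) − b·f(a))/(f(b) − f(a)); replace the endpoint whose sign matches f(c).
f(1.640000) = -19.376052, f(3.050000) = 59.926506
step 1: c = 1.984506, f(c) = -11.100066 < 0 → new bracket [1.984506, 3.050000]
step 2: c = 2.151022, f(c) = -5.201830 < 0 → new bracket [2.151022, 3.050000]

2.15102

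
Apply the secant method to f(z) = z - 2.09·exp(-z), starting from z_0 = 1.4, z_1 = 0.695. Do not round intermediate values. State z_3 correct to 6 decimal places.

Secant update: z_(k+1) = z_k − f(z_k)·(z_k − z_(k-1))/(f(z_k) − f(z_(k-1))).
f(z_0) = 0.884612, f(z_1) = -0.348066
z_2 = 0.695000 - (-0.348066)·(0.695000 - 1.400000)/(-0.348066 - (0.884612)) = 0.894068; f(z_2) = 0.039281
z_3 = 0.894068 - (0.039281)·(0.894068 - 0.695000)/(0.039281 - (-0.348066)) = 0.873880; f(z_3) = 0.001662

0.873880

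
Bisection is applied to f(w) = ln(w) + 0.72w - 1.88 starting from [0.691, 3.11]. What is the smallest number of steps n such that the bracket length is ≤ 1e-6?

Initial width b − a = 3.11 − 0.691 = 2.419000.
After n steps the width is (b−a)/2^n; need (b−a)/2^n ≤ 1e-6.
So n ≥ log₂(2.419000/1e-6) = log₂(2419000.0000) ≈ 21.2060.
Hence n = 22.

22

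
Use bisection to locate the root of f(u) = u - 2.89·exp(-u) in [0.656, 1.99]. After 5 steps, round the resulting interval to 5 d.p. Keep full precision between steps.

f(0.656000) = -0.843687, f(1.990000) = 1.594950 (opposite signs)
step 1: m = 1.323000, f(m) = 0.553292 > 0 → root in [0.656000, 1.323000]
step 2: m = 0.989500, f(m) = -0.084894 < 0 → root in [0.989500, 1.323000]
step 3: m = 1.156250, f(m) = 0.246871 > 0 → root in [0.989500, 1.156250]
step 4: m = 1.072875, f(m) = 0.084426 > 0 → root in [0.989500, 1.072875]
step 5: m = 1.031188, f(m) = 0.000662 > 0 → root in [0.989500, 1.031188]

[0.98950, 1.03119]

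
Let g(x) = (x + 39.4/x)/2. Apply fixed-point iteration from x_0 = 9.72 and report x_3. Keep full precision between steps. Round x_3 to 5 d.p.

6.27700

x_1 = g(9.720000) = 6.886749
x_2 = g(6.886749) = 6.303940
x_3 = g(6.303940) = 6.277000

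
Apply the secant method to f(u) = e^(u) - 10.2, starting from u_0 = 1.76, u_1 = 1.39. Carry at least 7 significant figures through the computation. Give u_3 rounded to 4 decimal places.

2.1526

f(u_0) = -4.387563, f(u_1) = -6.185150
u_2 = 1.390000 - (-6.185150)·(1.390000 - 1.760000)/(-6.185150 - (-4.387563)) = 2.663098; f(u_2) = 4.140653
u_3 = 2.663098 - (4.140653)·(2.663098 - 1.390000)/(4.140653 - (-6.185150)) = 2.152585; f(u_3) = -1.592919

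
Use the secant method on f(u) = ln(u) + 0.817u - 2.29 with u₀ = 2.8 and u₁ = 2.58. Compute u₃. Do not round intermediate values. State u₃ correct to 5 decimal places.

f(u_0) = 1.027219, f(u_1) = 0.765649
u_2 = 2.580000 - (0.765649)·(2.580000 - 2.800000)/(0.765649 - (1.027219)) = 1.936031; f(u_2) = -0.047622
u_3 = 1.936031 - (-0.047622)·(1.936031 - 2.580000)/(-0.047622 - (0.765649)) = 1.973740; f(u_3) = 0.002476

1.97374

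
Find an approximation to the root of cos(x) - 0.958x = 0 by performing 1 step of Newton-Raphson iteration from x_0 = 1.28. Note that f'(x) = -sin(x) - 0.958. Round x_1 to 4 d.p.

x_0 = 1.280000: f = -0.939525, f' = -1.916016 → x_1 = 1.280000 - (-0.939525)/(-1.916016) = 0.789647

0.7896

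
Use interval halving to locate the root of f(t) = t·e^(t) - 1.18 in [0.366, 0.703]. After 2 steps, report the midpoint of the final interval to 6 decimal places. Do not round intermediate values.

0.660875

f(0.366000) = -0.652244, f(0.703000) = 0.239922 (opposite signs)
step 1: m = 0.534500, f(m) = -0.267825 < 0 → root in [0.534500, 0.703000]
step 2: m = 0.618750, f(m) = -0.031225 < 0 → root in [0.618750, 0.703000]
Midpoint of [0.618750, 0.703000] = 0.660875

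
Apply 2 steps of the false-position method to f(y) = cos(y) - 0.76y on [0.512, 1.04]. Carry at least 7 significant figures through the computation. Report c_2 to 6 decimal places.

0.858710

f(0.512000) = 0.482646, f(1.040000) = -0.284180
step 1: c = 0.844327, f(c) = 0.022545 > 0 → new bracket [0.844327, 1.040000]
step 2: c = 0.858710, f(c) = 0.000795 > 0 → new bracket [0.858710, 1.040000]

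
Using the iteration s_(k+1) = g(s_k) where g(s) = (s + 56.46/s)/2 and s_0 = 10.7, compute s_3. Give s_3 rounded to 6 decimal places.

7.514000

s_1 = g(10.700000) = 7.988318
s_2 = g(7.988318) = 7.528069
s_3 = g(7.528069) = 7.514000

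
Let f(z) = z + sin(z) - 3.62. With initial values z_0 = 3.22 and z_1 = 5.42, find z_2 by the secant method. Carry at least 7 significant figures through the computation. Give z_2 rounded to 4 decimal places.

Secant update: z_(k+1) = z_k − f(z_k)·(z_k − z_(k-1))/(f(z_k) − f(z_(k-1))).
f(z_0) = -0.478327, f(z_1) = 1.040083
z_2 = 5.420000 - (1.040083)·(5.420000 - 3.220000)/(1.040083 - (-0.478327)) = 3.913040; f(z_2) = -0.404133

3.9130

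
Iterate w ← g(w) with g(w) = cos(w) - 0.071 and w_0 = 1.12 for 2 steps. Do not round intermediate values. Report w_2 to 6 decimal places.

w_1 = g(1.120000) = 0.364682
w_2 = g(0.364682) = 0.863237

0.863237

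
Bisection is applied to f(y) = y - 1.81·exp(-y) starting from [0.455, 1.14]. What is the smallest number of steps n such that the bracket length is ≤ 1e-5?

Initial width b − a = 1.14 − 0.455 = 0.685000.
After n steps the width is (b−a)/2^n; need (b−a)/2^n ≤ 1e-5.
So n ≥ log₂(0.685000/1e-5) = log₂(68500.0000) ≈ 16.0638.
Hence n = 17.

17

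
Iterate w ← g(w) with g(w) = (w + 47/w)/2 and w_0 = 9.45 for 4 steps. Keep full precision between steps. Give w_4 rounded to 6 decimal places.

w_1 = g(9.450000) = 7.211772
w_2 = g(7.211772) = 6.864447
w_3 = g(6.864447) = 6.855660
w_4 = g(6.855660) = 6.855655

6.855655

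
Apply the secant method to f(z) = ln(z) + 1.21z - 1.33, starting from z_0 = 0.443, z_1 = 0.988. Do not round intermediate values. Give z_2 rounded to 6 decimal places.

f(z_0) = -1.608156, f(z_1) = -0.146593
z_2 = 0.988000 - (-0.146593)·(0.988000 - 0.443000)/(-0.146593 - (-1.608156)) = 1.042663; f(z_2) = -0.026600

1.042663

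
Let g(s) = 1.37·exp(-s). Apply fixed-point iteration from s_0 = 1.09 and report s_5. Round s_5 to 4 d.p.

0.6348

s_1 = g(1.090000) = 0.460617
s_2 = g(0.460617) = 0.864325
s_3 = g(0.864325) = 0.577230
s_4 = g(0.577230) = 0.769189
s_5 = g(0.769189) = 0.634843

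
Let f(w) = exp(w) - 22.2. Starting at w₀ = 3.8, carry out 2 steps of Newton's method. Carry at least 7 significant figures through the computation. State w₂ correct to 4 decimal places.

3.1182

f'(w) = exp(w)
w_0 = 3.800000: f = 22.501184, f' = 44.701184 → w_1 = 3.800000 - (22.501184)/(44.701184) = 3.296631
w_1 = 3.296631: f = 4.821454, f' = 27.021454 → w_2 = 3.296631 - (4.821454)/(27.021454) = 3.118201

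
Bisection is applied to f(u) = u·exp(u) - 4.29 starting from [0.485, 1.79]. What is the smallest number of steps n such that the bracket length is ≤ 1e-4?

Initial width b − a = 1.79 − 0.485 = 1.305000.
After n steps the width is (b−a)/2^n; need (b−a)/2^n ≤ 1e-4.
So n ≥ log₂(1.305000/1e-4) = log₂(13050.0000) ≈ 13.6718.
Hence n = 14.

14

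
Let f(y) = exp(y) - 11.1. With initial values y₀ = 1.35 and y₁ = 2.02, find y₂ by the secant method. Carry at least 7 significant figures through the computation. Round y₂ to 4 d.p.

2.6683

f(y_0) = -7.242574, f(y_1) = -3.561675
y_2 = 2.020000 - (-3.561675)·(2.020000 - 1.350000)/(-3.561675 - (-7.242574)) = 2.668299; f(y_2) = 3.315423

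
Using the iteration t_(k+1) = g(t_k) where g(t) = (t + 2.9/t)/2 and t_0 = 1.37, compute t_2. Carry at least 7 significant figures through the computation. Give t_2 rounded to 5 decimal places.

1.70341

t_1 = g(1.370000) = 1.743394
t_2 = g(1.743394) = 1.703408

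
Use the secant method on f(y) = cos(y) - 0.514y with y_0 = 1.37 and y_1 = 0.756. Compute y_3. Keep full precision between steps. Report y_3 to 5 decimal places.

1.02036

f(y_0) = -0.504730, f(y_1) = 0.339002
y_2 = 0.756000 - (0.339002)·(0.756000 - 1.370000)/(0.339002 - (-0.504730)) = 1.002698; f(y_2) = 0.022643
y_3 = 1.002698 - (0.022643)·(1.002698 - 0.756000)/(0.022643 - (0.339002)) = 1.020355; f(y_3) = -0.001400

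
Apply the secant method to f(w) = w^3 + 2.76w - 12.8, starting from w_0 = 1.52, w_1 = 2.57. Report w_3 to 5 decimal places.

1.92694

f(w_0) = -5.092992, f(w_1) = 11.267793
w_2 = 2.570000 - (11.267793)·(2.570000 - 1.520000)/(11.267793 - (-5.092992)) = 1.846857; f(w_2) = -1.403262
w_3 = 1.846857 - (-1.403262)·(1.846857 - 2.570000)/(-1.403262 - (11.267793)) = 1.926942; f(w_3) = -0.326700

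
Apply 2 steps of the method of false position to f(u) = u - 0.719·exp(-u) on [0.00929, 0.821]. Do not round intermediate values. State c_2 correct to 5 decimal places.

f(0.009290) = -0.703061, f(0.821000) = 0.504646
step 1: c = 0.481823, f(c) = 0.037728 > 0 → new bracket [0.009290, 0.481823]
step 2: c = 0.457757, f(c) = 0.002845 > 0 → new bracket [0.009290, 0.457757]

0.45776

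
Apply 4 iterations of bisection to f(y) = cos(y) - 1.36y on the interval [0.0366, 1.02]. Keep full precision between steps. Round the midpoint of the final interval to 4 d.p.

f(0.036600) = 0.949554, f(1.020000) = -0.863834 (opposite signs)
step 1: m = 0.528300, f(m) = 0.145177 > 0 → root in [0.528300, 1.020000]
step 2: m = 0.774150, f(m) = -0.337828 < 0 → root in [0.528300, 0.774150]
step 3: m = 0.651225, f(m) = -0.090324 < 0 → root in [0.528300, 0.651225]
step 4: m = 0.589762, f(m) = 0.028996 > 0 → root in [0.589762, 0.651225]
Midpoint of [0.589762, 0.651225] = 0.620494

0.6205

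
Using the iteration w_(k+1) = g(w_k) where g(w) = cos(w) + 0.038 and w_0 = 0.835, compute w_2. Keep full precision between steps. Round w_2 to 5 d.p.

0.79690

w_1 = g(0.835000) = 0.709178
w_2 = g(0.709178) = 0.796898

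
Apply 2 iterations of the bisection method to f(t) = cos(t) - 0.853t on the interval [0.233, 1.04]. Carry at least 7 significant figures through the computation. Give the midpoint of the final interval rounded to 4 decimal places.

0.7374

f(0.233000) = 0.774229, f(1.040000) = -0.380900 (opposite signs)
step 1: m = 0.636500, f(m) = 0.261247 > 0 → root in [0.636500, 1.040000]
step 2: m = 0.838250, f(m) = -0.046262 < 0 → root in [0.636500, 0.838250]
Midpoint of [0.636500, 0.838250] = 0.737375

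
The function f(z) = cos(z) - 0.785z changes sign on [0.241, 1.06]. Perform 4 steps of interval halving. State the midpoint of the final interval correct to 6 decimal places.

0.829656

f(0.241000) = 0.781915, f(1.060000) = -0.343228 (opposite signs)
step 1: m = 0.650500, f(m) = 0.285139 > 0 → root in [0.650500, 1.060000]
step 2: m = 0.855250, f(m) = -0.015341 < 0 → root in [0.650500, 0.855250]
step 3: m = 0.752875, f(m) = 0.138719 > 0 → root in [0.752875, 0.855250]
step 4: m = 0.804063, f(m) = 0.062598 > 0 → root in [0.804063, 0.855250]
Midpoint of [0.804063, 0.855250] = 0.829656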